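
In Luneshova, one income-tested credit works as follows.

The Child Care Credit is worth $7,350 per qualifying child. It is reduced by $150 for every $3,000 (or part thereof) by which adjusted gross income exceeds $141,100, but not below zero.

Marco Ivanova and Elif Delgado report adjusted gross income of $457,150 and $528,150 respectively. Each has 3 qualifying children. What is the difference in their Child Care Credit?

Marco ($457,150): Child Care Credit: base = 3 × $7,350 = $22,050. income exceeds $141,100 by $316,050, which is 106 full-or-partial $3,000 increments; reduction = 106 × $150 = $15,900, leaving $6,150.
Elif ($528,150): Child Care Credit: base = 3 × $7,350 = $22,050. income exceeds $141,100 by $387,050, which is 130 full-or-partial $3,000 increments; reduction = 130 × $150 = $19,500, leaving $2,550.
Difference: |$6,150 − $2,550| = $3,600.

$3,600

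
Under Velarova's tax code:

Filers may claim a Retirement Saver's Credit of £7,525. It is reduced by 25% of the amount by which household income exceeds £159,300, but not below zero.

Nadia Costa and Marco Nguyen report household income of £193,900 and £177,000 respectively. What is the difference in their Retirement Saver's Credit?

£3,100

Nadia (£193,900): Retirement Saver's Credit: 25% of the £34,600 excess over £159,300 is £8,650 ≥ base, so the credit is £0.
Marco (£177,000): Retirement Saver's Credit: 25% of the £17,700 excess over £159,300 is £4,425; credit = £7,525 − £4,425 = £3,100.
Difference: |£0 − £3,100| = £3,100.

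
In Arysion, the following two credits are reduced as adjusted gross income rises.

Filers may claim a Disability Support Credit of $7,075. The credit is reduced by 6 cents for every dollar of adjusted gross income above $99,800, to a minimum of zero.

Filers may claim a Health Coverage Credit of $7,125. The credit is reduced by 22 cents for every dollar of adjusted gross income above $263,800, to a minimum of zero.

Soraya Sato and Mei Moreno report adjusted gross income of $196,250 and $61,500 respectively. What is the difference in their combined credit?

$5,787

Soraya ($196,250): Disability Support Credit: 6% of the $96,450 excess over $99,800 is $5,787; credit = $7,075 − $5,787 = $1,288. Health Coverage Credit: $196,250 is at or below the $263,800 threshold, so the full $7,125 applies. total $1,288 + $7,125 = $8,413
Mei ($61,500): Disability Support Credit: $61,500 is at or below the $99,800 threshold, so the full $7,075 applies. Health Coverage Credit: $61,500 is at or below the $263,800 threshold, so the full $7,125 applies. total $7,075 + $7,125 = $14,200
Difference: |$8,413 − $14,200| = $5,787.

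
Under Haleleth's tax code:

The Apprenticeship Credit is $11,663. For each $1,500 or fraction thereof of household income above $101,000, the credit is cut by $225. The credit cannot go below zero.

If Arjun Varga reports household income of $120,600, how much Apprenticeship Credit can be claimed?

Apprenticeship Credit: income exceeds $101,000 by $19,600, which is 14 full-or-partial $1,500 increments; reduction = 14 × $225 = $3,150, leaving $8,513.

$8,513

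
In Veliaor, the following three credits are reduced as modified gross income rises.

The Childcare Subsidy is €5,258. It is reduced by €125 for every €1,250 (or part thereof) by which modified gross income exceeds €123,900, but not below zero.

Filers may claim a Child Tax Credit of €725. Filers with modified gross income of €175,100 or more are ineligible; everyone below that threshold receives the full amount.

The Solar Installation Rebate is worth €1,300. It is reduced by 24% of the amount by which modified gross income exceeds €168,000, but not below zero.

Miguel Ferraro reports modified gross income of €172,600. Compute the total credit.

Childcare Subsidy: income exceeds €123,900 by €48,700, which is 39 full-or-partial €1,250 increments; reduction = 39 × €125 = €4,875, leaving €383.
Child Tax Credit: €172,600 is below the €175,100 cutoff, so the full €725 applies.
Solar Installation Rebate: 24% of the €4,600 excess over €168,000 is €1,104; credit = €1,300 − €1,104 = €196.
Total: €383 + €725 + €196 = €1,304.

€1,304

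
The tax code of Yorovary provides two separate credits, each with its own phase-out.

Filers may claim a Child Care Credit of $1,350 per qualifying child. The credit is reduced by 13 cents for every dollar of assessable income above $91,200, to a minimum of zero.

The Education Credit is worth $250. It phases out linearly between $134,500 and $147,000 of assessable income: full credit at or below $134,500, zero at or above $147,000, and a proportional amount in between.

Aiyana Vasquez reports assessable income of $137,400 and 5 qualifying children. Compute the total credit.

$936

Child Care Credit: base = 5 × $1,350 = $6,750. 13% of the $46,200 excess over $91,200 is $6,006; credit = $6,750 − $6,006 = $744.
Education Credit: $137,400 is $2,900 into a $12,500 phase-out range, leaving 9,600/12,500 of the credit: $250 × 9,600/12,500 = $192.
Total: $744 + $192 = $936.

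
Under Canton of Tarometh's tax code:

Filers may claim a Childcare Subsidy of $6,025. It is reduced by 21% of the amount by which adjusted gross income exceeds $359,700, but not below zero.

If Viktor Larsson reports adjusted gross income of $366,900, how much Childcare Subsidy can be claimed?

$4,513

Childcare Subsidy: 21% of the $7,200 excess over $359,700 is $1,512; credit = $6,025 − $1,512 = $4,513.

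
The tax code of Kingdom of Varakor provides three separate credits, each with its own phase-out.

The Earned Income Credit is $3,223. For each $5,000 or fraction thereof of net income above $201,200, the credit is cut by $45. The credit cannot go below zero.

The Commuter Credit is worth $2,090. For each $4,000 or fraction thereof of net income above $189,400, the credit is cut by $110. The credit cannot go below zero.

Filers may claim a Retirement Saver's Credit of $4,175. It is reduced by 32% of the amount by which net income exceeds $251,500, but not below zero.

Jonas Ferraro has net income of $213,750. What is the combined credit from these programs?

Earned Income Credit: income exceeds $201,200 by $12,550, which is 3 full-or-partial $5,000 increments; reduction = 3 × $45 = $135, leaving $3,088.
Commuter Credit: income exceeds $189,400 by $24,350, which is 7 full-or-partial $4,000 increments; reduction = 7 × $110 = $770, leaving $1,320.
Retirement Saver's Credit: $213,750 is at or below the $251,500 threshold, so the full $4,175 applies.
Total: $3,088 + $1,320 + $4,175 = $8,583.

$8,583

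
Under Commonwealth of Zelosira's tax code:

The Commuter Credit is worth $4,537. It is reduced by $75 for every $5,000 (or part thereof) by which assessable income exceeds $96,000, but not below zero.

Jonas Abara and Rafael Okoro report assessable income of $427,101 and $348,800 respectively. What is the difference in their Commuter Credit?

Jonas ($427,101): Commuter Credit: income exceeds $96,000 by $331,101 → 67 increments × $75 = $5,025 ≥ base, so the credit is $0.
Rafael ($348,800): Commuter Credit: income exceeds $96,000 by $252,800, which is 51 full-or-partial $5,000 increments; reduction = 51 × $75 = $3,825, leaving $712.
Difference: |$0 − $712| = $712.

$712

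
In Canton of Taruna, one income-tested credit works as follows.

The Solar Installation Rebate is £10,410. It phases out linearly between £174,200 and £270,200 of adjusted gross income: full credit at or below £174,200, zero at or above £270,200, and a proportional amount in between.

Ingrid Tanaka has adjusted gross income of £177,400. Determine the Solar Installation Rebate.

£10,063

Solar Installation Rebate: £177,400 is £3,200 into a £96,000 phase-out range, leaving 92,800/96,000 of the credit: £10,410 × 92,800/96,000 = £10,063.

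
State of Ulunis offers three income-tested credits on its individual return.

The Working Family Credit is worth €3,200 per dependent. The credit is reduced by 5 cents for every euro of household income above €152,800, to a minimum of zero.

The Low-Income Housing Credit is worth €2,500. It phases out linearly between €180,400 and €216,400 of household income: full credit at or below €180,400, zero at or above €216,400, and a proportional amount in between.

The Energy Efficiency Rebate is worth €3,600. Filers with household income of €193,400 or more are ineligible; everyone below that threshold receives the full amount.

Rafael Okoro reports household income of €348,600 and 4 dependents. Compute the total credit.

Working Family Credit: base = 4 × €3,200 = €12,800. 5% of the €195,800 excess over €152,800 is €9,790; credit = €12,800 − €9,790 = €3,010.
Low-Income Housing Credit: €348,600 is at or above €216,400, so the credit is €0.
Energy Efficiency Rebate: €348,600 meets or exceeds the €193,400 cutoff, so the credit is €0.
Total: €3,010 + €0 + €0 = €3,010.

€3,010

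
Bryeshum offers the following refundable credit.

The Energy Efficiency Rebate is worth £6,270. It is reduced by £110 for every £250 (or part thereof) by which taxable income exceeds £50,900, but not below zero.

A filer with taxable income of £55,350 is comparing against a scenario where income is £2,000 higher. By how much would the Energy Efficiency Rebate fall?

At £55,350 — income exceeds £50,900 by £4,450, which is 18 full-or-partial £250 increments; reduction = 18 × £110 = £1,980, leaving £4,290.
At £57,350 — income exceeds £50,900 by £6,450, which is 26 full-or-partial £250 increments; reduction = 26 × £110 = £2,860, leaving £3,410.
Lost: £4,290 − £3,410 = £880.

£880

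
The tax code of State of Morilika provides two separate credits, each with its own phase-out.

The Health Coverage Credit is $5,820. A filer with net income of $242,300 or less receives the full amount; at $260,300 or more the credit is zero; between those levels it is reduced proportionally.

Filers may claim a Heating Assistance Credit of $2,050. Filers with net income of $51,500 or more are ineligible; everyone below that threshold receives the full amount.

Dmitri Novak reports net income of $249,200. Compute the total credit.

$3,589

Health Coverage Credit: $249,200 is $6,900 into a $18,000 phase-out range, leaving 11,100/18,000 of the credit: $5,820 × 11,100/18,000 = $3,589.
Heating Assistance Credit: $249,200 meets or exceeds the $51,500 cutoff, so the credit is $0.
Total: $3,589 + $0 = $3,589.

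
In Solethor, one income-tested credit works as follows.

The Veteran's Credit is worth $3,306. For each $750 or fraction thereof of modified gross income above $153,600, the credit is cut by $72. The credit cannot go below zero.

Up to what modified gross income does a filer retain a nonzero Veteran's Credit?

$187,350

After 45 increments the reduction is 45 × $72 = $3,240, leaving $66; one more increment wipes it out. Increment 45 ends at excess 45 × $750 = $33,750, so the highest qualifying income is $153,600 + $33,750 = $187,350.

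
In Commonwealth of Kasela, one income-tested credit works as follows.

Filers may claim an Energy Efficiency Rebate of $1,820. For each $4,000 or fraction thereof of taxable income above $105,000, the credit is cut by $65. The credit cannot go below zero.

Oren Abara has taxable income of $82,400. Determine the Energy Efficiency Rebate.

$1,820

Energy Efficiency Rebate: $82,400 is at or below the $105,000 threshold, so the full $1,820 applies.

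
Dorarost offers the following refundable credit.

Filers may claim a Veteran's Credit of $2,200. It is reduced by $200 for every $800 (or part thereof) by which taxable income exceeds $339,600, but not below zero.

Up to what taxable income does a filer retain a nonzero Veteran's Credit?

$347,600

After 10 increments the reduction is 10 × $200 = $2,000, leaving $200; one more increment wipes it out. Increment 10 ends at excess 10 × $800 = $8,000, so the highest qualifying income is $339,600 + $8,000 = $347,600.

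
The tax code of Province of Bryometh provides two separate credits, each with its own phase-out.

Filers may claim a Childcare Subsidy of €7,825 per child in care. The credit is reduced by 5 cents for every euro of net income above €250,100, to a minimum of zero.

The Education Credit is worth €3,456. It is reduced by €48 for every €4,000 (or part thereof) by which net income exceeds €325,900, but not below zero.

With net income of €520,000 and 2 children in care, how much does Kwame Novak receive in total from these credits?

Childcare Subsidy: base = 2 × €7,825 = €15,650. 5% of the €269,900 excess over €250,100 is €13,495; credit = €15,650 − €13,495 = €2,155.
Education Credit: income exceeds €325,900 by €194,100, which is 49 full-or-partial €4,000 increments; reduction = 49 × €48 = €2,352, leaving €1,104.
Total: €2,155 + €1,104 = €3,259.

€3,259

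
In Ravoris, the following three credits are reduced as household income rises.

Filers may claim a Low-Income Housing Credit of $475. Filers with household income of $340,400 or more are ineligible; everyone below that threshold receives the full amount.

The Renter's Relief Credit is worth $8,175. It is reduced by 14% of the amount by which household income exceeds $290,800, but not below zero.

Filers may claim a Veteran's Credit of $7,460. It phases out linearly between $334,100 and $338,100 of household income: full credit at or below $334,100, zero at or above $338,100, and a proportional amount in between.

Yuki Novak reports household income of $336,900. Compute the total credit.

$4,434

Low-Income Housing Credit: $336,900 is below the $340,400 cutoff, so the full $475 applies.
Renter's Relief Credit: 14% of the $46,100 excess over $290,800 is $6,454; credit = $8,175 − $6,454 = $1,721.
Veteran's Credit: $336,900 is $2,800 into a $4,000 phase-out range, leaving 1,200/4,000 of the credit: $7,460 × 1,200/4,000 = $2,238.
Total: $475 + $1,721 + $2,238 = $4,434.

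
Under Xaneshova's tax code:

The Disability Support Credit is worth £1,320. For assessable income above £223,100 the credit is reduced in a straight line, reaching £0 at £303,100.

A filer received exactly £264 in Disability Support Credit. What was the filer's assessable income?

£264 is 264/1,320 of the full £1,320, so 1,056/1,320 of the £80,000 range has been used: income = £223,100 + £80,000 × 1,056/1,320 = £287,100.

£287,100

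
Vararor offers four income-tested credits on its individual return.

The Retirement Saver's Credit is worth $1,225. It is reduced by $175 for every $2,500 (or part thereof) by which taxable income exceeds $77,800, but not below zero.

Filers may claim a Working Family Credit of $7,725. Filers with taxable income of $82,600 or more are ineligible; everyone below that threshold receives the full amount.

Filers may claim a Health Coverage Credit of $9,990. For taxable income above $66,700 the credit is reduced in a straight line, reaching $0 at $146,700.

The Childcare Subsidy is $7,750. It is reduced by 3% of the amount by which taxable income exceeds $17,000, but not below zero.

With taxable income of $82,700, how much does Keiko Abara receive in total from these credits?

Retirement Saver's Credit: income exceeds $77,800 by $4,900, which is 2 full-or-partial $2,500 increments; reduction = 2 × $175 = $350, leaving $875.
Working Family Credit: $82,700 meets or exceeds the $82,600 cutoff, so the credit is $0.
Health Coverage Credit: $82,700 is $16,000 into a $80,000 phase-out range, leaving 64,000/80,000 of the credit: $9,990 × 64,000/80,000 = $7,992.
Childcare Subsidy: 3% of the $65,700 excess over $17,000 is $1,971; credit = $7,750 − $1,971 = $5,779.
Total: $875 + $0 + $7,992 + $5,779 = $14,646.

$14,646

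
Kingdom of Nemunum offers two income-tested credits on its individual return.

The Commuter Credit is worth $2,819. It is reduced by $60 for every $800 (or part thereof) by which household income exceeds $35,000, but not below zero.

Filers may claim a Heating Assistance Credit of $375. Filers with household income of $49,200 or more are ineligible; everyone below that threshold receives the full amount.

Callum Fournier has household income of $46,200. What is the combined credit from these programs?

Commuter Credit: income exceeds $35,000 by $11,200, which is 14 full-or-partial $800 increments; reduction = 14 × $60 = $840, leaving $1,979.
Heating Assistance Credit: $46,200 is below the $49,200 cutoff, so the full $375 applies.
Total: $1,979 + $375 = $2,354.

$2,354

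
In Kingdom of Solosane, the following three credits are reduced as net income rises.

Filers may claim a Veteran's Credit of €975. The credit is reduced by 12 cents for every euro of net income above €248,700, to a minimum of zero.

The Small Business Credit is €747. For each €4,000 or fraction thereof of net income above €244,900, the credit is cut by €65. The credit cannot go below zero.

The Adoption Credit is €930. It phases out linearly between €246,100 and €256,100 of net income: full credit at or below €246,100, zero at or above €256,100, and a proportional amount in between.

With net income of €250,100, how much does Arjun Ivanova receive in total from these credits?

Veteran's Credit: 12% of the €1,400 excess over €248,700 is €168; credit = €975 − €168 = €807.
Small Business Credit: income exceeds €244,900 by €5,200, which is 2 full-or-partial €4,000 increments; reduction = 2 × €65 = €130, leaving €617.
Adoption Credit: €250,100 is €4,000 into a €10,000 phase-out range, leaving 6,000/10,000 of the credit: €930 × 6,000/10,000 = €558.
Total: €807 + €617 + €558 = €1,982.

€1,982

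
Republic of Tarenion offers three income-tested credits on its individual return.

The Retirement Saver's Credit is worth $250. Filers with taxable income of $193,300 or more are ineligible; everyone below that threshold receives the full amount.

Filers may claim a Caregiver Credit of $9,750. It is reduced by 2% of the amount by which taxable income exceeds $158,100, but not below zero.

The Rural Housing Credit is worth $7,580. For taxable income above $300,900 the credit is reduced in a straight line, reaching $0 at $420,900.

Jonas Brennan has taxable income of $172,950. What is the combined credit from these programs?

Retirement Saver's Credit: $172,950 is below the $193,300 cutoff, so the full $250 applies.
Caregiver Credit: 2% of the $14,850 excess over $158,100 is $297; credit = $9,750 − $297 = $9,453.
Rural Housing Credit: $172,950 is at or below the $300,900 threshold, so the full $7,580 applies.
Total: $250 + $9,453 + $7,580 = $17,283.

$17,283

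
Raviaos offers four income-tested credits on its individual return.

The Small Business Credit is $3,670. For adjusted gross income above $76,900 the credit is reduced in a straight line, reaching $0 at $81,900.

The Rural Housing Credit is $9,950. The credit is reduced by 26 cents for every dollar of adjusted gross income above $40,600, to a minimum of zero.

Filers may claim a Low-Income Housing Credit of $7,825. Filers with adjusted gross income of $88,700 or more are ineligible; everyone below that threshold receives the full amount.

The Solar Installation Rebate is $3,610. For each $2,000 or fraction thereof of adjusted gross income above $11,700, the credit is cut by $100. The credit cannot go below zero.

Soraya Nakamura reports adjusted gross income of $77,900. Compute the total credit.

$11,223

Small Business Credit: $77,900 is $1,000 into a $5,000 phase-out range, leaving 4,000/5,000 of the credit: $3,670 × 4,000/5,000 = $2,936.
Rural Housing Credit: 26% of the $37,300 excess over $40,600 is $9,698; credit = $9,950 − $9,698 = $252.
Low-Income Housing Credit: $77,900 is below the $88,700 cutoff, so the full $7,825 applies.
Solar Installation Rebate: income exceeds $11,700 by $66,200, which is 34 full-or-partial $2,000 increments; reduction = 34 × $100 = $3,400, leaving $210.
Total: $2,936 + $252 + $7,825 + $210 = $11,223.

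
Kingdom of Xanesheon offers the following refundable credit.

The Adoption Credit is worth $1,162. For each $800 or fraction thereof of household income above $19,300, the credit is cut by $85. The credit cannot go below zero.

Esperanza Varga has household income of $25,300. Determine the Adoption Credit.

$482

Adoption Credit: income exceeds $19,300 by $6,000, which is 8 full-or-partial $800 increments; reduction = 8 × $85 = $680, leaving $482.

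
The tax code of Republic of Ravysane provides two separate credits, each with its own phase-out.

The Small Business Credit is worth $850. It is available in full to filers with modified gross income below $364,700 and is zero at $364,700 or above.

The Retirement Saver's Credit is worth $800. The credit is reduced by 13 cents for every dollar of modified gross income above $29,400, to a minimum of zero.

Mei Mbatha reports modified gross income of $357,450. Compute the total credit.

Small Business Credit: $357,450 is below the $364,700 cutoff, so the full $850 applies.
Retirement Saver's Credit: 13% of the $328,050 excess over $29,400 is $42,646.50 ≥ base, so the credit is $0.
Total: $850 + $0 = $850.

$850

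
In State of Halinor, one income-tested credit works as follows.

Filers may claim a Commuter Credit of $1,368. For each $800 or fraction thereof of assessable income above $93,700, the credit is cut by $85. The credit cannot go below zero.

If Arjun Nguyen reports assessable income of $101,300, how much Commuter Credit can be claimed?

$518

Commuter Credit: income exceeds $93,700 by $7,600, which is 10 full-or-partial $800 increments; reduction = 10 × $85 = $850, leaving $518.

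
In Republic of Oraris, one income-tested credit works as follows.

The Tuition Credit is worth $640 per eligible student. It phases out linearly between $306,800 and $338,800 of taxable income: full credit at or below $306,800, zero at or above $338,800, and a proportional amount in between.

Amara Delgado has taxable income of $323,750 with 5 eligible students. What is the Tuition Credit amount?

$1,505

Tuition Credit: base = 5 × $640 = $3,200. $323,750 is $16,950 into a $32,000 phase-out range, leaving 15,050/32,000 of the credit: $3,200 × 15,050/32,000 = $1,505.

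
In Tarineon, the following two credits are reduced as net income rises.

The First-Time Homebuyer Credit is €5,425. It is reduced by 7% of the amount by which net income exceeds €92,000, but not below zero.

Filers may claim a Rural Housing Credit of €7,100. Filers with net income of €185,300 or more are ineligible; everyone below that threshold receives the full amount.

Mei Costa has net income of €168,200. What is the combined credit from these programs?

First-Time Homebuyer Credit: 7% of the €76,200 excess over €92,000 is €5,334; credit = €5,425 − €5,334 = €91.
Rural Housing Credit: €168,200 is below the €185,300 cutoff, so the full €7,100 applies.
Total: €91 + €7,100 = €7,191.

€7,191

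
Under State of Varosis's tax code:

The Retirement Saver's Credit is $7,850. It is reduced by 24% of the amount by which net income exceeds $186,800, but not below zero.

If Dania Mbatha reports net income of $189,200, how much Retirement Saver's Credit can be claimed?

$7,274

Retirement Saver's Credit: 24% of the $2,400 excess over $186,800 is $576; credit = $7,850 − $576 = $7,274.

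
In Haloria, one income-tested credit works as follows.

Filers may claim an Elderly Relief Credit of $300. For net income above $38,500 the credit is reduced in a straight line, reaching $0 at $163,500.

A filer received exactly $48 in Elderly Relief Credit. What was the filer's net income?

$143,500

$48 is 48/300 of the full $300, so 252/300 of the $125,000 range has been used: income = $38,500 + $125,000 × 252/300 = $143,500.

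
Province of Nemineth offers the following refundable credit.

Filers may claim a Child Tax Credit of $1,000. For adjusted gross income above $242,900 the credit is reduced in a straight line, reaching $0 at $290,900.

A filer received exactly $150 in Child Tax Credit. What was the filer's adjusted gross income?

$283,700

$150 is 150/1,000 of the full $1,000, so 850/1,000 of the $48,000 range has been used: income = $242,900 + $48,000 × 850/1,000 = $283,700.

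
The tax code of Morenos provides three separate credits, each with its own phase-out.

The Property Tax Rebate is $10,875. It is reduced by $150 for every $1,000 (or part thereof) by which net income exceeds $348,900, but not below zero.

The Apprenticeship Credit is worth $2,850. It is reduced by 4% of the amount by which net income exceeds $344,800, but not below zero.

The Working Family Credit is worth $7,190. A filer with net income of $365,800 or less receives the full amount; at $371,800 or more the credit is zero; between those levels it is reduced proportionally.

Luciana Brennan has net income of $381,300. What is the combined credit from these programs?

Property Tax Rebate: income exceeds $348,900 by $32,400, which is 33 full-or-partial $1,000 increments; reduction = 33 × $150 = $4,950, leaving $5,925.
Apprenticeship Credit: 4% of the $36,500 excess over $344,800 is $1,460; credit = $2,850 − $1,460 = $1,390.
Working Family Credit: $381,300 is at or above $371,800, so the credit is $0.
Total: $5,925 + $1,390 + $0 = $7,315.

$7,315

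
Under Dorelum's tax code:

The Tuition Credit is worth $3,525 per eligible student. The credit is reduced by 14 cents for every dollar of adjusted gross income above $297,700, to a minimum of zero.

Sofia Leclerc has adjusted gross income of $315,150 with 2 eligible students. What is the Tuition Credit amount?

Tuition Credit: base = 2 × $3,525 = $7,050. 14% of the $17,450 excess over $297,700 is $2,443; credit = $7,050 − $2,443 = $4,607.

$4,607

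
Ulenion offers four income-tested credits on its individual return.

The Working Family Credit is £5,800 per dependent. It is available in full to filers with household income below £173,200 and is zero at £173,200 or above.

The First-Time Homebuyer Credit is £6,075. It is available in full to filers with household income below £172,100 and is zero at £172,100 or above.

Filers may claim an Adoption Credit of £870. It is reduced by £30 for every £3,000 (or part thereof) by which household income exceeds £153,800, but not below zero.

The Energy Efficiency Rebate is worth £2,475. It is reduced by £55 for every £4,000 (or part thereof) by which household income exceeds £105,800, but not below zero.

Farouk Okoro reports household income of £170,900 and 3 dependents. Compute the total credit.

£25,705

Working Family Credit: base = 3 × £5,800 = £17,400. £170,900 is below the £173,200 cutoff, so the full £17,400 applies.
First-Time Homebuyer Credit: £170,900 is below the £172,100 cutoff, so the full £6,075 applies.
Adoption Credit: income exceeds £153,800 by £17,100, which is 6 full-or-partial £3,000 increments; reduction = 6 × £30 = £180, leaving £690.
Energy Efficiency Rebate: income exceeds £105,800 by £65,100, which is 17 full-or-partial £4,000 increments; reduction = 17 × £55 = £935, leaving £1,540.
Total: £17,400 + £6,075 + £690 + £1,540 = £25,705.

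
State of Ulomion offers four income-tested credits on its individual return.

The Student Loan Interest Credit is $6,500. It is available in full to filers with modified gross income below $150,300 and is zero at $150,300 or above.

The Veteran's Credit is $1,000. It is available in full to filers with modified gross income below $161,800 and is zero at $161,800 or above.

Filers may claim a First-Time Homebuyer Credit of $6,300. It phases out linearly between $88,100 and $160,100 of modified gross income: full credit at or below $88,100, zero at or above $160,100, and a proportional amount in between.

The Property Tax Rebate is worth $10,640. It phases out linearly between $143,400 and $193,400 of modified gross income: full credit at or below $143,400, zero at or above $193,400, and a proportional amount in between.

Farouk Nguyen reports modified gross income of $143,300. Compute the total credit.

$19,610

Student Loan Interest Credit: $143,300 is below the $150,300 cutoff, so the full $6,500 applies.
Veteran's Credit: $143,300 is below the $161,800 cutoff, so the full $1,000 applies.
First-Time Homebuyer Credit: $143,300 is $55,200 into a $72,000 phase-out range, leaving 16,800/72,000 of the credit: $6,300 × 16,800/72,000 = $1,470.
Property Tax Rebate: $143,300 is at or below the $143,400 threshold, so the full $10,640 applies.
Total: $6,500 + $1,000 + $1,470 + $10,640 = $19,610.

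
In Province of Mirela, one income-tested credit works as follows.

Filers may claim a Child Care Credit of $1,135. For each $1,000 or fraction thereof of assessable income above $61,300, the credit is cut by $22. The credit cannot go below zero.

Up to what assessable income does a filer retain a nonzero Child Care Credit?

After 51 increments the reduction is 51 × $22 = $1,122, leaving $13; one more increment wipes it out. Increment 51 ends at excess 51 × $1,000 = $51,000, so the highest qualifying income is $61,300 + $51,000 = $112,300.

$112,300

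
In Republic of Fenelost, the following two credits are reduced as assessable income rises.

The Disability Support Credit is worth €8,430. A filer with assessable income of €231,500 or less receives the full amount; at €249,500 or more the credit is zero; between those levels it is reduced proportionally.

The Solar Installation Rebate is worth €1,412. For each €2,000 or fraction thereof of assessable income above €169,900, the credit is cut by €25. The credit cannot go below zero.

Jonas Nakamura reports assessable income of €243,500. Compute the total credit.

Disability Support Credit: €243,500 is €12,000 into a €18,000 phase-out range, leaving 6,000/18,000 of the credit: €8,430 × 6,000/18,000 = €2,810.
Solar Installation Rebate: income exceeds €169,900 by €73,600, which is 37 full-or-partial €2,000 increments; reduction = 37 × €25 = €925, leaving €487.
Total: €2,810 + €487 = €3,297.

€3,297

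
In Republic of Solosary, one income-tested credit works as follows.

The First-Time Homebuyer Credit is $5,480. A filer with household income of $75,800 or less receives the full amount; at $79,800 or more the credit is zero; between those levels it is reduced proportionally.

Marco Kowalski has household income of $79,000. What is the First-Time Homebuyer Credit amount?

$1,096

First-Time Homebuyer Credit: $79,000 is $3,200 into a $4,000 phase-out range, leaving 800/4,000 of the credit: $5,480 × 800/4,000 = $1,096.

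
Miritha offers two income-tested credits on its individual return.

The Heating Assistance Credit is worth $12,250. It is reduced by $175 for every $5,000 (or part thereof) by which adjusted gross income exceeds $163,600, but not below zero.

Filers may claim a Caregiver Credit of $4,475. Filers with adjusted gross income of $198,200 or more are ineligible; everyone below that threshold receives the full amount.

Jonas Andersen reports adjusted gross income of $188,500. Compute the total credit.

$15,850

Heating Assistance Credit: income exceeds $163,600 by $24,900, which is 5 full-or-partial $5,000 increments; reduction = 5 × $175 = $875, leaving $11,375.
Caregiver Credit: $188,500 is below the $198,200 cutoff, so the full $4,475 applies.
Total: $11,375 + $4,475 = $15,850.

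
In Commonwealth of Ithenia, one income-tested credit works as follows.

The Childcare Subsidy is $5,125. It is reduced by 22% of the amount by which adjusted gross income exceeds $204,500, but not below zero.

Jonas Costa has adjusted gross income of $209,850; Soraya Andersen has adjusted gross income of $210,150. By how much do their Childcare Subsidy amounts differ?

Jonas ($209,850): Childcare Subsidy: 22% of the $5,350 excess over $204,500 is $1,177; credit = $5,125 − $1,177 = $3,948.
Soraya ($210,150): Childcare Subsidy: 22% of the $5,650 excess over $204,500 is $1,243; credit = $5,125 − $1,243 = $3,882.
Difference: |$3,948 − $3,882| = $66.

$66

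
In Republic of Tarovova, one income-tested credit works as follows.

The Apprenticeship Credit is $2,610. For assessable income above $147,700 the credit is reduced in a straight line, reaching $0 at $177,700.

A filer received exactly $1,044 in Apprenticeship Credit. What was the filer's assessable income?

$1,044 is 1,044/2,610 of the full $2,610, so 1,566/2,610 of the $30,000 range has been used: income = $147,700 + $30,000 × 1,566/2,610 = $165,700.

$165,700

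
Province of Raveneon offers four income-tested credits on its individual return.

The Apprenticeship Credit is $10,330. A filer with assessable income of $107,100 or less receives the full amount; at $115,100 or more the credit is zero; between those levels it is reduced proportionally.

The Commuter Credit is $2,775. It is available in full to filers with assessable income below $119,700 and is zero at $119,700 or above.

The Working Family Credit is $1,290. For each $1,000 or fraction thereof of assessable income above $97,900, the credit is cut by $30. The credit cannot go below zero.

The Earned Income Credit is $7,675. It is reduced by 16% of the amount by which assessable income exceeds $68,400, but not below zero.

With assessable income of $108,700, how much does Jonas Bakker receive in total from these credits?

Apprenticeship Credit: $108,700 is $1,600 into a $8,000 phase-out range, leaving 6,400/8,000 of the credit: $10,330 × 6,400/8,000 = $8,264.
Commuter Credit: $108,700 is below the $119,700 cutoff, so the full $2,775 applies.
Working Family Credit: income exceeds $97,900 by $10,800, which is 11 full-or-partial $1,000 increments; reduction = 11 × $30 = $330, leaving $960.
Earned Income Credit: 16% of the $40,300 excess over $68,400 is $6,448; credit = $7,675 − $6,448 = $1,227.
Total: $8,264 + $2,775 + $960 + $1,227 = $13,226.

$13,226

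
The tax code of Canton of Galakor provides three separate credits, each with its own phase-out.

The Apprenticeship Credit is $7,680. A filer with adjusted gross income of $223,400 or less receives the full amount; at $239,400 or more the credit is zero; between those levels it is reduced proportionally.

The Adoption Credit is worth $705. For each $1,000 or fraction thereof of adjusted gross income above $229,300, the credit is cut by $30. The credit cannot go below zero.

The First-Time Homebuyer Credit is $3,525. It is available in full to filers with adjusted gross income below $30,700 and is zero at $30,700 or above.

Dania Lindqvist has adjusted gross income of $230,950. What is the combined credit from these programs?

Apprenticeship Credit: $230,950 is $7,550 into a $16,000 phase-out range, leaving 8,450/16,000 of the credit: $7,680 × 8,450/16,000 = $4,056.
Adoption Credit: income exceeds $229,300 by $1,650, which is 2 full-or-partial $1,000 increments; reduction = 2 × $30 = $60, leaving $645.
First-Time Homebuyer Credit: $230,950 meets or exceeds the $30,700 cutoff, so the credit is $0.
Total: $4,056 + $645 + $0 = $4,701.

$4,701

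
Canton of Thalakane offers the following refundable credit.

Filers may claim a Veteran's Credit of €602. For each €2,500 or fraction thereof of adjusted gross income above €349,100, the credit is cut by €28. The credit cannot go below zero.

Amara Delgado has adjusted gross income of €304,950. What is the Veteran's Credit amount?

€602

Veteran's Credit: €304,950 is at or below the €349,100 threshold, so the full €602 applies.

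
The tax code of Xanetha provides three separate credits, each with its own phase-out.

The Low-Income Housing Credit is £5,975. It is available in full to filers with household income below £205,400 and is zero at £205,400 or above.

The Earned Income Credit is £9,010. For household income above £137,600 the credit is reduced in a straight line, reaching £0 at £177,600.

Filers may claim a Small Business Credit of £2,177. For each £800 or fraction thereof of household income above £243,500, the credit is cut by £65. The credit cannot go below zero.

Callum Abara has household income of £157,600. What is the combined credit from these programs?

£12,657

Low-Income Housing Credit: £157,600 is below the £205,400 cutoff, so the full £5,975 applies.
Earned Income Credit: £157,600 is £20,000 into a £40,000 phase-out range, leaving 20,000/40,000 of the credit: £9,010 × 20,000/40,000 = £4,505.
Small Business Credit: £157,600 is at or below the £243,500 threshold, so the full £2,177 applies.
Total: £5,975 + £4,505 + £2,177 = £12,657.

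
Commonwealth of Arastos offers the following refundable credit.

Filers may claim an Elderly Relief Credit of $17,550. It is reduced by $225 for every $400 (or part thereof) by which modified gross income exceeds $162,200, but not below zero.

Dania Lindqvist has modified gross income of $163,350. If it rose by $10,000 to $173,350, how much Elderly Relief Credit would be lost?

$5,625

At $163,350 — income exceeds $162,200 by $1,150, which is 3 full-or-partial $400 increments; reduction = 3 × $225 = $675, leaving $16,875.
At $173,350 — income exceeds $162,200 by $11,150, which is 28 full-or-partial $400 increments; reduction = 28 × $225 = $6,300, leaving $11,250.
Lost: $16,875 − $11,250 = $5,625.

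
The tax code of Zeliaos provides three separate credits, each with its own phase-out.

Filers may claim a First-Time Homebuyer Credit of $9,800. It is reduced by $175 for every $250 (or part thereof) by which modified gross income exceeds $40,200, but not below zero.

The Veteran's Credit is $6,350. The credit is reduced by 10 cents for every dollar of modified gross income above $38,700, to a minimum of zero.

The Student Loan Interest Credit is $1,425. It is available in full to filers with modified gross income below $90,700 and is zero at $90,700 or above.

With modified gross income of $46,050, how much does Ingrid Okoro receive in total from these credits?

$12,640

First-Time Homebuyer Credit: income exceeds $40,200 by $5,850, which is 24 full-or-partial $250 increments; reduction = 24 × $175 = $4,200, leaving $5,600.
Veteran's Credit: 10% of the $7,350 excess over $38,700 is $735; credit = $6,350 − $735 = $5,615.
Student Loan Interest Credit: $46,050 is below the $90,700 cutoff, so the full $1,425 applies.
Total: $5,600 + $5,615 + $1,425 = $12,640.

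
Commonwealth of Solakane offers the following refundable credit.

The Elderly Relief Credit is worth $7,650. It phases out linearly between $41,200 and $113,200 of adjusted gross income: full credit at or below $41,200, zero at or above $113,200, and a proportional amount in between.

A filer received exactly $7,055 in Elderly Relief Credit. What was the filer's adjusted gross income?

$46,800

$7,055 is 7,055/7,650 of the full $7,650, so 595/7,650 of the $72,000 range has been used: income = $41,200 + $72,000 × 595/7,650 = $46,800.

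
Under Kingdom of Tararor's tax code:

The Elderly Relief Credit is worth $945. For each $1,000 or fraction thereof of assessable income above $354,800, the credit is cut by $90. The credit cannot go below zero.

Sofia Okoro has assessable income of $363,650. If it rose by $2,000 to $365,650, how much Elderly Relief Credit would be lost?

At $363,650 — income exceeds $354,800 by $8,850, which is 9 full-or-partial $1,000 increments; reduction = 9 × $90 = $810, leaving $135.
At $365,650 — income exceeds $354,800 by $10,850 → 11 increments × $90 = $990 ≥ base, so the credit is $0.
Lost: $135 − $0 = $135.

$135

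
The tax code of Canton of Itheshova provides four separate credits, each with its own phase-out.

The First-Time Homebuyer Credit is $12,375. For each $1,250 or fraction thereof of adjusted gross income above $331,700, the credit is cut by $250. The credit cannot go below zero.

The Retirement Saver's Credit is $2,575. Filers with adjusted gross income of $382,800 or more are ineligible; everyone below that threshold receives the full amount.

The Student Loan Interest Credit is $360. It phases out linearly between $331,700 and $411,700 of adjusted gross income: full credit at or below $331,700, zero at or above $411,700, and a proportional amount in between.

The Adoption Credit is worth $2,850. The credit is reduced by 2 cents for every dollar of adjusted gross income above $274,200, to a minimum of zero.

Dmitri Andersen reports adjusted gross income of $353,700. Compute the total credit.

First-Time Homebuyer Credit: income exceeds $331,700 by $22,000, which is 18 full-or-partial $1,250 increments; reduction = 18 × $250 = $4,500, leaving $7,875.
Retirement Saver's Credit: $353,700 is below the $382,800 cutoff, so the full $2,575 applies.
Student Loan Interest Credit: $353,700 is $22,000 into a $80,000 phase-out range, leaving 58,000/80,000 of the credit: $360 × 58,000/80,000 = $261.
Adoption Credit: 2% of the $79,500 excess over $274,200 is $1,590; credit = $2,850 − $1,590 = $1,260.
Total: $7,875 + $2,575 + $261 + $1,260 = $11,971.

$11,971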